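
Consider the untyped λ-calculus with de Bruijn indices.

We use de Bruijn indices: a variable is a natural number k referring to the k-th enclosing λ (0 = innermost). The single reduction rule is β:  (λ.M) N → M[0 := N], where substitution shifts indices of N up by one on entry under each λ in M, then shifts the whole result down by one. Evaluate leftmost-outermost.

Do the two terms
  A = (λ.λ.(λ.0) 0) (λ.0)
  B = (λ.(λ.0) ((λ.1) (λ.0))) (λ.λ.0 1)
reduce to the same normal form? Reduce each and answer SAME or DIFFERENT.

Term A:
  start: (λ.λ.(λ.0) 0) (λ.0)
  [1] λ.(λ.0) 0
  [2] λ.0

Term B:
  start: (λ.(λ.0) ((λ.1) (λ.0))) (λ.λ.0 1)
  [1] (λ.0) ((λ.λ.λ.0 1) (λ.0))
  [2] (λ.λ.λ.0 1) (λ.0)
  [3] λ.λ.0 1

Answer: DIFFERENT — A ⇓ λ.0, B ⇓ λ.λ.0 1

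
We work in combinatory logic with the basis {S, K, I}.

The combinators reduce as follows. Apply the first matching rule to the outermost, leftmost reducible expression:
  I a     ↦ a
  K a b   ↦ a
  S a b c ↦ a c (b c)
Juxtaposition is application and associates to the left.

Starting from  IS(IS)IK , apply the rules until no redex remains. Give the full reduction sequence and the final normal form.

Answer: normal form = SKK  (in 4 steps)

Working:
  start: IS(IS)IK
  →1  S(IS)IK
  →2  ISK(IK)
  →3  SK(IK)
  →4  SKK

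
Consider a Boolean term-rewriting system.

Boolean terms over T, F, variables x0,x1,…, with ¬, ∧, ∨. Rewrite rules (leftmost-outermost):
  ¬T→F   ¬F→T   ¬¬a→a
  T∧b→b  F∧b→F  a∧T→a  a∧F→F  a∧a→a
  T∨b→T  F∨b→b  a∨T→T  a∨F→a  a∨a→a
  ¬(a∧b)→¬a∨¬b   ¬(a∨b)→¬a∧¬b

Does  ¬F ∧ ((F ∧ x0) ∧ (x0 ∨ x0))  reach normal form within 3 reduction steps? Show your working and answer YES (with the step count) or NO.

  start: ¬F ∧ ((F ∧ x0) ∧ (x0 ∨ x0))
  →1  T ∧ ((F ∧ x0) ∧ (x0 ∨ x0))
  →2  (F ∧ x0) ∧ (x0 ∨ x0)
  →3  F ∧ (x0 ∨ x0)

Answer: NO — after 3 steps the term is F ∧ (x0 ∨ x0), not yet normal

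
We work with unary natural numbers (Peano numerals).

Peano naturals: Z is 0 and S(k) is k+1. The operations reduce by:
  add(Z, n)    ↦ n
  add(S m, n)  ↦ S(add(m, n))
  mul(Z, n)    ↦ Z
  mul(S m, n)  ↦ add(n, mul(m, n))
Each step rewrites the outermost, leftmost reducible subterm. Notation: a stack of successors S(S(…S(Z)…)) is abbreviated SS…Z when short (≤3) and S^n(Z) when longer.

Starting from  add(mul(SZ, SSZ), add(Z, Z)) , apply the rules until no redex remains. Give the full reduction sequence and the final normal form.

  start: add(mul(SZ, SSZ), add(Z, Z))
  [1] add(add(SSZ, mul(Z, SSZ)), add(Z, Z))
  [2] add(S(add(SZ, mul(Z, SSZ))), add(Z, Z))
  [3] S(add(add(SZ, mul(Z, SSZ)), add(Z, Z)))
  [4] S(add(S(add(Z, mul(Z, SSZ))), add(Z, Z)))
  [5] S(S(add(add(Z, mul(Z, SSZ)), add(Z, Z))))
  [6] S(S(add(mul(Z, SSZ), add(Z, Z))))
  [7] S(S(add(Z, add(Z, Z))))
  [8] S(S(add(Z, Z)))
  [9] SSZ

Answer: normal form = SSZ  (in 9 steps)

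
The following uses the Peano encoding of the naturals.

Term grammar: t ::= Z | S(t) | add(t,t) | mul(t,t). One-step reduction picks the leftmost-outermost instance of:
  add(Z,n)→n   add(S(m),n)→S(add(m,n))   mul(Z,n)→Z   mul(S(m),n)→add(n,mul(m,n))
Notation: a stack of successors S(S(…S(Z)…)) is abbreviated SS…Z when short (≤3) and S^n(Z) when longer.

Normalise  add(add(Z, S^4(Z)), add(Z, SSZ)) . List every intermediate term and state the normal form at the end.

Answer: normal form = S^6(Z)  (in 7 steps)

Derivation:
  start: add(add(Z, S^4(Z)), add(Z, SSZ))
  [1] add(S^4(Z), add(Z, SSZ))
  [2] S(add(SSSZ, add(Z, SSZ)))
  [3] S(S(add(SSZ, add(Z, SSZ))))
  [4] S(S(S(add(SZ, add(Z, SSZ)))))
  [5] S(S(S(S(add(Z, add(Z, SSZ))))))
  [6] S(S(S(S(add(Z, SSZ)))))
  [7] S^6(Z)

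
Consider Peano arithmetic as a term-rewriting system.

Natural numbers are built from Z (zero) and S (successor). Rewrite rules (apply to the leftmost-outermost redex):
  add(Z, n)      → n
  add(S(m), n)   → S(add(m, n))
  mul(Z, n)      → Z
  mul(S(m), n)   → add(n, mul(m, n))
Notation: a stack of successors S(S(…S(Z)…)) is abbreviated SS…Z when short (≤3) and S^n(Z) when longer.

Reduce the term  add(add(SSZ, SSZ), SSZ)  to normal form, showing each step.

Answer: normal form = S^6(Z)  (in 8 steps)

Working:
  start: add(add(SSZ, SSZ), SSZ)
  →1  add(S(add(SZ, SSZ)), SSZ)
  →2  S(add(add(SZ, SSZ), SSZ))
  →3  S(add(S(add(Z, SSZ)), SSZ))
  →4  S(S(add(add(Z, SSZ), SSZ)))
  →5  S(S(add(SSZ, SSZ)))
  →6  S(S(S(add(SZ, SSZ))))
  →7  S(S(S(S(add(Z, SSZ)))))
  →8  S^6(Z)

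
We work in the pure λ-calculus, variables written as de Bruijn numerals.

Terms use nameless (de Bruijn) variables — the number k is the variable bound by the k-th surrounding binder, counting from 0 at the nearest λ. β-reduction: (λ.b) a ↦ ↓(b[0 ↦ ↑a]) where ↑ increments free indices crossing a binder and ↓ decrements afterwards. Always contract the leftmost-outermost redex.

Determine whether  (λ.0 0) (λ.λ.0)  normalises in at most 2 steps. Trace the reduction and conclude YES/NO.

  start: (λ.0 0) (λ.λ.0)
  [1] (λ.λ.0) (λ.λ.0)
  [2] λ.0

Answer: YES — reaches normal form λ.0 in 2 ≤ 2 steps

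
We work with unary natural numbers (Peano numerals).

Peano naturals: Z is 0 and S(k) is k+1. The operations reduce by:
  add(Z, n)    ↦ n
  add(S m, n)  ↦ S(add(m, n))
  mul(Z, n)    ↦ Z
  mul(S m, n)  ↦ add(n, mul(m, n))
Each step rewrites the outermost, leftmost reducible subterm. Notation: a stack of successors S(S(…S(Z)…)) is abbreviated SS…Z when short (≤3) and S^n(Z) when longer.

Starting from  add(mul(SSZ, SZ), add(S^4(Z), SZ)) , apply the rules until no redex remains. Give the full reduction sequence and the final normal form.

Answer: normal form = S^7(Z)  (in 15 steps)

Reduction:
  start: add(mul(SSZ, SZ), add(S^4(Z), SZ))
  →1  add(add(SZ, mul(SZ, SZ)), add(S^4(Z), SZ))
  →2  add(S(add(Z, mul(SZ, SZ))), add(S^4(Z), SZ))
  →3  S(add(add(Z, mul(SZ, SZ)), add(S^4(Z), SZ)))
  →4  S(add(mul(SZ, SZ), add(S^4(Z), SZ)))
  →5  S(add(add(SZ, mul(Z, SZ)), add(S^4(Z), SZ)))
  →6  S(add(S(add(Z, mul(Z, SZ))), add(S^4(Z), SZ)))
  →7  S(S(add(add(Z, mul(Z, SZ)), add(S^4(Z), SZ))))
  →8  S(S(add(mul(Z, SZ), add(S^4(Z), SZ))))
  →9  S(S(add(Z, add(S^4(Z), SZ))))
  →10  S(S(add(S^4(Z), SZ)))
  →11  S(S(S(add(SSSZ, SZ))))
  →12  S(S(S(S(add(SSZ, SZ)))))
  →13  S(S(S(S(S(add(SZ, SZ))))))
  →14  S(S(S(S(S(S(add(Z, SZ)))))))
  →15  S^7(Z)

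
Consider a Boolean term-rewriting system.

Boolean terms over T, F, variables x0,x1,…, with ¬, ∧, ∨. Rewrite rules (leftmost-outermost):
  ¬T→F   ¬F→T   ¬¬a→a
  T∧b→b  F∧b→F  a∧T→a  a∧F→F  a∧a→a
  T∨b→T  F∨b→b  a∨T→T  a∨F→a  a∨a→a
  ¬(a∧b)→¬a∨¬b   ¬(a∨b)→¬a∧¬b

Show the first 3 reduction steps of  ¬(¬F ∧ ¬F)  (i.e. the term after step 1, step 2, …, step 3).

Answer: after 3 steps: F

Working:
  start: ¬(¬F ∧ ¬F)
  →1  ¬¬F ∨ ¬¬F
  →2  ¬¬F
  →3  F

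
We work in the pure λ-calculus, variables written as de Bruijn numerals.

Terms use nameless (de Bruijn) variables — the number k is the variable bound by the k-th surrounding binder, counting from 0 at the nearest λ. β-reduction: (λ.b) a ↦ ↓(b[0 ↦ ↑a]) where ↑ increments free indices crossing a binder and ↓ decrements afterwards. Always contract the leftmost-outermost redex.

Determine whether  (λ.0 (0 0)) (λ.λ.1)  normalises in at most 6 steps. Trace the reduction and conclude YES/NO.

Answer: YES — reaches normal form λ.λ.λ.λ.1 in 3 ≤ 6 steps

Working:
  start: (λ.0 (0 0)) (λ.λ.1)
  →1  (λ.λ.1) ((λ.λ.1) (λ.λ.1))
  →2  λ.(λ.λ.1) (λ.λ.1)
  →3  λ.λ.λ.λ.1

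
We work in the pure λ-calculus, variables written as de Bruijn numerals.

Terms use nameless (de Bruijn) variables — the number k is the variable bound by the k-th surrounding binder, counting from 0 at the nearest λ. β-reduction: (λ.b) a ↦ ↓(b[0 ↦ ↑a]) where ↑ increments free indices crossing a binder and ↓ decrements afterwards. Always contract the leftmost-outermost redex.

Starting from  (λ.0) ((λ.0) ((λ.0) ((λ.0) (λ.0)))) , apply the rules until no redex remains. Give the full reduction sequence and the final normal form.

  start: (λ.0) ((λ.0) ((λ.0) ((λ.0) (λ.0))))
  step 1: (λ.0) ((λ.0) ((λ.0) (λ.0)))
  step 2: (λ.0) ((λ.0) (λ.0))
  step 3: (λ.0) (λ.0)
  step 4: λ.0

Answer: normal form = λ.0  (in 4 steps)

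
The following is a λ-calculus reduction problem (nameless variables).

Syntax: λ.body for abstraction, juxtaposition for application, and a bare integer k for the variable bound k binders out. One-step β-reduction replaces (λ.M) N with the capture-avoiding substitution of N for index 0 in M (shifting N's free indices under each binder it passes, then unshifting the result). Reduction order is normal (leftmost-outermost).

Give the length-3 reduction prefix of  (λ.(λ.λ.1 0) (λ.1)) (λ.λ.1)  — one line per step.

Answer: after 3 steps: λ.λ.λ.1

Working:
  start: (λ.(λ.λ.1 0) (λ.1)) (λ.λ.1)
  step 1: (λ.λ.1 0) (λ.λ.λ.1)
  step 2: λ.(λ.λ.λ.1) 0
  step 3: λ.λ.λ.1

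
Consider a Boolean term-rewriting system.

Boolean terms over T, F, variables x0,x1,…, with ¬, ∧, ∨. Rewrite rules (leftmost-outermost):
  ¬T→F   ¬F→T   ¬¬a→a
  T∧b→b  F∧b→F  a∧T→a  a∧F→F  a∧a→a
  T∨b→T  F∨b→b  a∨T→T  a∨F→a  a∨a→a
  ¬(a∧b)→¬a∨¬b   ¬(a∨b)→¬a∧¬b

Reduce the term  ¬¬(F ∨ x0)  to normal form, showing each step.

Answer: normal form = x0  (in 2 steps)

Reduction:
  start: ¬¬(F ∨ x0)
  [1] F ∨ x0
  [2] x0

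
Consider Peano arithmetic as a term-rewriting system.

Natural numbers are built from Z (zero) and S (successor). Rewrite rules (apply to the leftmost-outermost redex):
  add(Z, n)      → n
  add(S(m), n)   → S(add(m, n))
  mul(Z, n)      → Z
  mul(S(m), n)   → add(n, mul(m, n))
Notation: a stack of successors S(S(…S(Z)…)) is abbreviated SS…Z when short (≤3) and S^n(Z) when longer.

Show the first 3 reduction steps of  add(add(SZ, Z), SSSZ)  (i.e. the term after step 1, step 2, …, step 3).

  start: add(add(SZ, Z), SSSZ)
  step 1: add(S(add(Z, Z)), SSSZ)
  step 2: S(add(add(Z, Z), SSSZ))
  step 3: S(add(Z, SSSZ))

Answer: after 3 steps: S(add(Z, SSSZ))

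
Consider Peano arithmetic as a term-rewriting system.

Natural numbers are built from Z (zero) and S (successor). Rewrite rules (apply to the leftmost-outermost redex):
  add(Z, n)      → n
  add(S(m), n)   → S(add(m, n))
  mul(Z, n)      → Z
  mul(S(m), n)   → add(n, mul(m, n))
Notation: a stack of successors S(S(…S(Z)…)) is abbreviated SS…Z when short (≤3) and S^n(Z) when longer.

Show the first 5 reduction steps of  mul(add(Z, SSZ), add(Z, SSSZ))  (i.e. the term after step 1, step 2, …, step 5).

  start: mul(add(Z, SSZ), add(Z, SSSZ))
  [1] mul(SSZ, add(Z, SSSZ))
  [2] add(add(Z, SSSZ), mul(SZ, add(Z, SSSZ)))
  [3] add(SSSZ, mul(SZ, add(Z, SSSZ)))
  [4] S(add(SSZ, mul(SZ, add(Z, SSSZ))))
  [5] S(S(add(SZ, mul(SZ, add(Z, SSSZ)))))

Answer: after 5 steps: S(S(add(SZ, mul(SZ, add(Z, SSSZ)))))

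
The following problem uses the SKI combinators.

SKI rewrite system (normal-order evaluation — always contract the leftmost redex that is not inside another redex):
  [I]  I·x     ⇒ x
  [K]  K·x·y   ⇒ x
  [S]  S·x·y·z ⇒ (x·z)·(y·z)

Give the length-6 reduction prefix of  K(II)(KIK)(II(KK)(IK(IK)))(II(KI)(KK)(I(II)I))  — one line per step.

Answer: after 6 steps: K(II(KI)(KK)(I(II)I))

Reduction:
  start: K(II)(KIK)(II(KK)(IK(IK)))(II(KI)(KK)(I(II)I))
  step 1: II(II(KK)(IK(IK)))(II(KI)(KK)(I(II)I))
  step 2: I(II(KK)(IK(IK)))(II(KI)(KK)(I(II)I))
  step 3: II(KK)(IK(IK))(II(KI)(KK)(I(II)I))
  step 4: I(KK)(IK(IK))(II(KI)(KK)(I(II)I))
  step 5: KK(IK(IK))(II(KI)(KK)(I(II)I))
  step 6: K(II(KI)(KK)(I(II)I))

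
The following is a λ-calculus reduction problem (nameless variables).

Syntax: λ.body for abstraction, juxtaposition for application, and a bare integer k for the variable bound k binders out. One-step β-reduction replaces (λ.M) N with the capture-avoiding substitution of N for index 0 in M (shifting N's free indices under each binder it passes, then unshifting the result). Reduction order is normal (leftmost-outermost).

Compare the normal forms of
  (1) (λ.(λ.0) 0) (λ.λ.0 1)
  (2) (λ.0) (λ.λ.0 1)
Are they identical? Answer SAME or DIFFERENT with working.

Answer: SAME — A ⇓ λ.λ.0 1, B ⇓ λ.λ.0 1

Reduction:
Term A:
  start: (λ.(λ.0) 0) (λ.λ.0 1)
  step 1: (λ.0) (λ.λ.0 1)
  step 2: λ.λ.0 1

Term B:
  start: (λ.0) (λ.λ.0 1)
  step 1: λ.λ.0 1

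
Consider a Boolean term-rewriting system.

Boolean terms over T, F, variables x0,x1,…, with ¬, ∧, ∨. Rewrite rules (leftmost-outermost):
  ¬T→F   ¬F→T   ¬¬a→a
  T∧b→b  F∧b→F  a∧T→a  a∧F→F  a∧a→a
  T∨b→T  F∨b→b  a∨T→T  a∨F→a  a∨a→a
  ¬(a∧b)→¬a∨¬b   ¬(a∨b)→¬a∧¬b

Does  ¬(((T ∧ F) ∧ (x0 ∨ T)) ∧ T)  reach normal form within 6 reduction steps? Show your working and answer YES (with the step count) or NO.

  start: ¬(((T ∧ F) ∧ (x0 ∨ T)) ∧ T)
  step 1: ¬((T ∧ F) ∧ (x0 ∨ T)) ∨ ¬T
  step 2: (¬(T ∧ F) ∨ ¬(x0 ∨ T)) ∨ ¬T
  step 3: ((¬T ∨ ¬F) ∨ ¬(x0 ∨ T)) ∨ ¬T
  step 4: ((F ∨ ¬F) ∨ ¬(x0 ∨ T)) ∨ ¬T
  step 5: (¬F ∨ ¬(x0 ∨ T)) ∨ ¬T
  step 6: (T ∨ ¬(x0 ∨ T)) ∨ ¬T

Answer: NO — after 6 steps the term is (T ∨ ¬(x0 ∨ T)) ∨ ¬T, not yet normal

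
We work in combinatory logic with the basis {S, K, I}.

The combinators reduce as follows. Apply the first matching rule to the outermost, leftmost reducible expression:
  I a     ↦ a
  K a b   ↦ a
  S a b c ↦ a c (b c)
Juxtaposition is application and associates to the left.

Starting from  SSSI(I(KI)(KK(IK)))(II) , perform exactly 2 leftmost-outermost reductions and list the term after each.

Answer: after 2 steps: I(I(KI)(KK(IK)))(SI(I(KI)(KK(IK))))(II)

Working:
  start: SSSI(I(KI)(KK(IK)))(II)
  step 1: SI(SI)(I(KI)(KK(IK)))(II)
  step 2: I(I(KI)(KK(IK)))(SI(I(KI)(KK(IK))))(II)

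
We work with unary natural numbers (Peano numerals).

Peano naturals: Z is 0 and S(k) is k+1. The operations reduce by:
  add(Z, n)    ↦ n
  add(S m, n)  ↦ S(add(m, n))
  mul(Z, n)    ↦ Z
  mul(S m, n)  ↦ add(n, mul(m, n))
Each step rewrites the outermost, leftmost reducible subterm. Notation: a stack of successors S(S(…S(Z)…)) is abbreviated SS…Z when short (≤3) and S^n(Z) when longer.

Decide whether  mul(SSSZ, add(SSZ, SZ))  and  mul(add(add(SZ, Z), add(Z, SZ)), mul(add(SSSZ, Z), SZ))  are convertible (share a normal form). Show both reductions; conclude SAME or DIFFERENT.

Term A:
  start: mul(SSSZ, add(SSZ, SZ))
  step 1: add(add(SSZ, SZ), mul(SSZ, add(SSZ, SZ)))
  step 2: add(S(add(SZ, SZ)), mul(SSZ, add(SSZ, SZ)))
  step 3: S(add(add(SZ, SZ), mul(SSZ, add(SSZ, SZ))))
  step 4: S(add(S(add(Z, SZ)), mul(SSZ, add(SSZ, SZ))))
  step 5: S(S(add(add(Z, SZ), mul(SSZ, add(SSZ, SZ)))))
  step 6: S(S(add(SZ, mul(SSZ, add(SSZ, SZ)))))
  step 7: S(S(S(add(Z, mul(SSZ, add(SSZ, SZ))))))
  step 8: S(S(S(mul(SSZ, add(SSZ, SZ)))))
  step 9: S(S(S(add(add(SSZ, SZ), mul(SZ, add(SSZ, SZ))))))
  step 10: S(S(S(add(S(add(SZ, SZ)), mul(SZ, add(SSZ, SZ))))))
  step 11: S(S(S(S(add(add(SZ, SZ), mul(SZ, add(SSZ, SZ)))))))
  step 12: S(S(S(S(add(S(add(Z, SZ)), mul(SZ, add(SSZ, SZ)))))))
  step 13: S(S(S(S(S(add(add(Z, SZ), mul(SZ, add(SSZ, SZ))))))))
  step 14: S(S(S(S(S(add(SZ, mul(SZ, add(SSZ, SZ))))))))
  step 15: S(S(S(S(S(S(add(Z, mul(SZ, add(SSZ, SZ)))))))))
  step 16: S(S(S(S(S(S(mul(SZ, add(SSZ, SZ))))))))
  step 17: S(S(S(S(S(S(add(add(SSZ, SZ), mul(Z, add(SSZ, SZ)))))))))
  step 18: S(S(S(S(S(S(add(S(add(SZ, SZ)), mul(Z, add(SSZ, SZ)))))))))
  step 19: S(S(S(S(S(S(S(add(add(SZ, SZ), mul(Z, add(SSZ, SZ))))))))))
  step 20: S(S(S(S(S(S(S(add(S(add(Z, SZ)), mul(Z, add(SSZ, SZ))))))))))
  step 21: S(S(S(S(S(S(S(S(add(add(Z, SZ), mul(Z, add(SSZ, SZ)))))))))))
  step 22: S(S(S(S(S(S(S(S(add(SZ, mul(Z, add(SSZ, SZ)))))))))))
  step 23: S(S(S(S(S(S(S(S(S(add(Z, mul(Z, add(SSZ, SZ))))))))))))
  step 24: S(S(S(S(S(S(S(S(S(mul(Z, add(SSZ, SZ)))))))))))
  step 25: S^9(Z)

Term B:
  start: mul(add(add(SZ, Z), add(Z, SZ)), mul(add(SSSZ, Z), SZ))
  step 1: mul(add(S(add(Z, Z)), add(Z, SZ)), mul(add(SSSZ, Z), SZ))
  step 2: mul(S(add(add(Z, Z), add(Z, SZ))), mul(add(SSSZ, Z), SZ))
  step 3: add(mul(add(SSSZ, Z), SZ), mul(add(add(Z, Z), add(Z, SZ)), mul(add(SSSZ, Z), SZ)))
  step 4: add(mul(S(add(SSZ, Z)), SZ), mul(add(add(Z, Z), add(Z, SZ)), mul(add(SSSZ, Z), SZ)))
  step 5: add(add(SZ, mul(add(SSZ, Z), SZ)), mul(add(add(Z, Z), add(Z, SZ)), mul(add(SSSZ, Z), SZ)))
  step 6: add(S(add(Z, mul(add(SSZ, Z), SZ))), mul(add(add(Z, Z), add(Z, SZ)), mul(add(SSSZ, Z), SZ)))
  step 7: S(add(add(Z, mul(add(SSZ, Z), SZ)), mul(add(add(Z, Z), add(Z, SZ)), mul(add(SSSZ, Z), SZ))))
  step 8: S(add(mul(add(SSZ, Z), SZ), mul(add(add(Z, Z), add(Z, SZ)), mul(add(SSSZ, Z), SZ))))
  step 9: S(add(mul(S(add(SZ, Z)), SZ), mul(add(add(Z, Z), add(Z, SZ)), mul(add(SSSZ, Z), SZ))))
  step 10: S(add(add(SZ, mul(add(SZ, Z), SZ)), mul(add(add(Z, Z), add(Z, SZ)), mul(add(SSSZ, Z), SZ))))
  step 11: S(add(S(add(Z, mul(add(SZ, Z), SZ))), mul(add(add(Z, Z), add(Z, SZ)), mul(add(SSSZ, Z), SZ))))
  step 12: S(S(add(add(Z, mul(add(SZ, Z), SZ)), mul(add(add(Z, Z), add(Z, SZ)), mul(add(SSSZ, Z), SZ)))))
  step 13: S(S(add(mul(add(SZ, Z), SZ), mul(add(add(Z, Z), add(Z, SZ)), mul(add(SSSZ, Z), SZ)))))
  step 14: S(S(add(mul(S(add(Z, Z)), SZ), mul(add(add(Z, Z), add(Z, SZ)), mul(add(SSSZ, Z), SZ)))))
  step 15: S(S(add(add(SZ, mul(add(Z, Z), SZ)), mul(add(add(Z, Z), add(Z, SZ)), mul(add(SSSZ, Z), SZ)))))
  step 16: S(S(add(S(add(Z, mul(add(Z, Z), SZ))), mul(add(add(Z, Z), add(Z, SZ)), mul(add(SSSZ, Z), SZ)))))
  step 17: S(S(S(add(add(Z, mul(add(Z, Z), SZ)), mul(add(add(Z, Z), add(Z, SZ)), mul(add(SSSZ, Z), SZ))))))
  step 18: S(S(S(add(mul(add(Z, Z), SZ), mul(add(add(Z, Z), add(Z, SZ)), mul(add(SSSZ, Z), SZ))))))
  step 19: S(S(S(add(mul(Z, SZ), mul(add(add(Z, Z), add(Z, SZ)), mul(add(SSSZ, Z), SZ))))))
  step 20: S(S(S(add(Z, mul(add(add(Z, Z), add(Z, SZ)), mul(add(SSSZ, Z), SZ))))))
  step 21: S(S(S(mul(add(add(Z, Z), add(Z, SZ)), mul(add(SSSZ, Z), SZ)))))
  step 22: S(S(S(mul(add(Z, add(Z, SZ)), mul(add(SSSZ, Z), SZ)))))
  step 23: S(S(S(mul(add(Z, SZ), mul(add(SSSZ, Z), SZ)))))
  step 24: S(S(S(mul(SZ, mul(add(SSSZ, Z), SZ)))))
  step 25: S(S(S(add(mul(add(SSSZ, Z), SZ), mul(Z, mul(add(SSSZ, Z), SZ))))))
  step 26: S(S(S(add(mul(S(add(SSZ, Z)), SZ), mul(Z, mul(add(SSSZ, Z), SZ))))))
  step 27: S(S(S(add(add(SZ, mul(add(SSZ, Z), SZ)), mul(Z, mul(add(SSSZ, Z), SZ))))))
  step 28: S(S(S(add(S(add(Z, mul(add(SSZ, Z), SZ))), mul(Z, mul(add(SSSZ, Z), SZ))))))
  step 29: S(S(S(S(add(add(Z, mul(add(SSZ, Z), SZ)), mul(Z, mul(add(SSSZ, Z), SZ)))))))
  step 30: S(S(S(S(add(mul(add(SSZ, Z), SZ), mul(Z, mul(add(SSSZ, Z), SZ)))))))
  step 31: S(S(S(S(add(mul(S(add(SZ, Z)), SZ), mul(Z, mul(add(SSSZ, Z), SZ)))))))
  step 32: S(S(S(S(add(add(SZ, mul(add(SZ, Z), SZ)), mul(Z, mul(add(SSSZ, Z), SZ)))))))
  step 33: S(S(S(S(add(S(add(Z, mul(add(SZ, Z), SZ))), mul(Z, mul(add(SSSZ, Z), SZ)))))))
  step 34: S(S(S(S(S(add(add(Z, mul(add(SZ, Z), SZ)), mul(Z, mul(add(SSSZ, Z), SZ))))))))
  step 35: S(S(S(S(S(add(mul(add(SZ, Z), SZ), mul(Z, mul(add(SSSZ, Z), SZ))))))))
  step 36: S(S(S(S(S(add(mul(S(add(Z, Z)), SZ), mul(Z, mul(add(SSSZ, Z), SZ))))))))
  step 37: S(S(S(S(S(add(add(SZ, mul(add(Z, Z), SZ)), mul(Z, mul(add(SSSZ, Z), SZ))))))))
  step 38: S(S(S(S(S(add(S(add(Z, mul(add(Z, Z), SZ))), mul(Z, mul(add(SSSZ, Z), SZ))))))))
  step 39: S(S(S(S(S(S(add(add(Z, mul(add(Z, Z), SZ)), mul(Z, mul(add(SSSZ, Z), SZ)))))))))
  step 40: S(S(S(S(S(S(add(mul(add(Z, Z), SZ), mul(Z, mul(add(SSSZ, Z), SZ)))))))))
  step 41: S(S(S(S(S(S(add(mul(Z, SZ), mul(Z, mul(add(SSSZ, Z), SZ)))))))))
  step 42: S(S(S(S(S(S(add(Z, mul(Z, mul(add(SSSZ, Z), SZ)))))))))
  step 43: S(S(S(S(S(S(mul(Z, mul(add(SSSZ, Z), SZ))))))))
  step 44: S^6(Z)

Answer: DIFFERENT — A ⇓ S^9(Z), B ⇓ S^6(Z)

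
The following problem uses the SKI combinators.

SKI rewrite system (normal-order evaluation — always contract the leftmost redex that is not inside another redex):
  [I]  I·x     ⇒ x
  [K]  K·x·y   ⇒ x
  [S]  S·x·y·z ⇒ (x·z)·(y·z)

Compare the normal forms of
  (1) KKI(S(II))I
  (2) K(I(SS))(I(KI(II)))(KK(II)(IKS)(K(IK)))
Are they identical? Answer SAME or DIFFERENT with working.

Answer: DIFFERENT — A ⇓ SI, B ⇓ SS(KS)

Reduction:
Term A:
  start: KKI(S(II))I
  →1  K(S(II))I
  →2  S(II)
  →3  SI

Term B:
  start: K(I(SS))(I(KI(II)))(KK(II)(IKS)(K(IK)))
  →1  I(SS)(KK(II)(IKS)(K(IK)))
  →2  SS(KK(II)(IKS)(K(IK)))
  →3  SS(K(IKS)(K(IK)))
  →4  SS(IKS)
  →5  SS(KS)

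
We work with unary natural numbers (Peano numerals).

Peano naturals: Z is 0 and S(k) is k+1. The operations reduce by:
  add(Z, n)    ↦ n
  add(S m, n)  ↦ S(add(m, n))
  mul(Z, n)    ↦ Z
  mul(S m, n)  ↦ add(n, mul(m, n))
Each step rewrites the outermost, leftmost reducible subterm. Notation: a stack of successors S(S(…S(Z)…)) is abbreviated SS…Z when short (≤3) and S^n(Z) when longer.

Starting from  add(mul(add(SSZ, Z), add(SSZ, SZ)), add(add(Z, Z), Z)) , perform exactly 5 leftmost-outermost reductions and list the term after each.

Answer: after 5 steps: S(add(add(add(SZ, SZ), mul(add(SZ, Z), add(SSZ, SZ))), add(add(Z, Z), Z)))

Reduction:
  start: add(mul(add(SSZ, Z), add(SSZ, SZ)), add(add(Z, Z), Z))
  →1  add(mul(S(add(SZ, Z)), add(SSZ, SZ)), add(add(Z, Z), Z))
  →2  add(add(add(SSZ, SZ), mul(add(SZ, Z), add(SSZ, SZ))), add(add(Z, Z), Z))
  →3  add(add(S(add(SZ, SZ)), mul(add(SZ, Z), add(SSZ, SZ))), add(add(Z, Z), Z))
  →4  add(S(add(add(SZ, SZ), mul(add(SZ, Z), add(SSZ, SZ)))), add(add(Z, Z), Z))
  →5  S(add(add(add(SZ, SZ), mul(add(SZ, Z), add(SSZ, SZ))), add(add(Z, Z), Z)))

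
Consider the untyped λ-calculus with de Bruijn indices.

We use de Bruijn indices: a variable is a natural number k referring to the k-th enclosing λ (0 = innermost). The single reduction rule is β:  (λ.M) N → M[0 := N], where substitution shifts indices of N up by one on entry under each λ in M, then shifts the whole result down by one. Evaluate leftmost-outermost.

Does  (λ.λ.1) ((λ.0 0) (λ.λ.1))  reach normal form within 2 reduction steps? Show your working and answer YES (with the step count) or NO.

  start: (λ.λ.1) ((λ.0 0) (λ.λ.1))
  [1] λ.(λ.0 0) (λ.λ.1)
  [2] λ.(λ.λ.1) (λ.λ.1)

Answer: NO — after 2 steps the term is λ.(λ.λ.1) (λ.λ.1), not yet normal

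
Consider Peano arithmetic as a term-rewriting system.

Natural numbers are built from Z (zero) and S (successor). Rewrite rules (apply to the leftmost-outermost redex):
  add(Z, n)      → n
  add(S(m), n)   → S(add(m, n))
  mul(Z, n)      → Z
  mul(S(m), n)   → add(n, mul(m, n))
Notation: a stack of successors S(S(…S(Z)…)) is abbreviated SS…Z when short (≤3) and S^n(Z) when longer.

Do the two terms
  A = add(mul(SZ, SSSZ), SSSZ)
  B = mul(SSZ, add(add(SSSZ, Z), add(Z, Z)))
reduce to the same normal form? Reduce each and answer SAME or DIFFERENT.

Term A:
  start: add(mul(SZ, SSSZ), SSSZ)
  →1  add(add(SSSZ, mul(Z, SSSZ)), SSSZ)
  →2  add(S(add(SSZ, mul(Z, SSSZ))), SSSZ)
  →3  S(add(add(SSZ, mul(Z, SSSZ)), SSSZ))
  →4  S(add(S(add(SZ, mul(Z, SSSZ))), SSSZ))
  →5  S(S(add(add(SZ, mul(Z, SSSZ)), SSSZ)))
  →6  S(S(add(S(add(Z, mul(Z, SSSZ))), SSSZ)))
  →7  S(S(S(add(add(Z, mul(Z, SSSZ)), SSSZ))))
  →8  S(S(S(add(mul(Z, SSSZ), SSSZ))))
  →9  S(S(S(add(Z, SSSZ))))
  →10  S^6(Z)

Term B:
  start: mul(SSZ, add(add(SSSZ, Z), add(Z, Z)))
  →1  add(add(add(SSSZ, Z), add(Z, Z)), mul(SZ, add(add(SSSZ, Z), add(Z, Z))))
  →2  add(add(S(add(SSZ, Z)), add(Z, Z)), mul(SZ, add(add(SSSZ, Z), add(Z, Z))))
  →3  add(S(add(add(SSZ, Z), add(Z, Z))), mul(SZ, add(add(SSSZ, Z), add(Z, Z))))
  →4  S(add(add(add(SSZ, Z), add(Z, Z)), mul(SZ, add(add(SSSZ, Z), add(Z, Z)))))
  →5  S(add(add(S(add(SZ, Z)), add(Z, Z)), mul(SZ, add(add(SSSZ, Z), add(Z, Z)))))
  →6  S(add(S(add(add(SZ, Z), add(Z, Z))), mul(SZ, add(add(SSSZ, Z), add(Z, Z)))))
  →7  S(S(add(add(add(SZ, Z), add(Z, Z)), mul(SZ, add(add(SSSZ, Z), add(Z, Z))))))
  →8  S(S(add(add(S(add(Z, Z)), add(Z, Z)), mul(SZ, add(add(SSSZ, Z), add(Z, Z))))))
  →9  S(S(add(S(add(add(Z, Z), add(Z, Z))), mul(SZ, add(add(SSSZ, Z), add(Z, Z))))))
  →10  S(S(S(add(add(add(Z, Z), add(Z, Z)), mul(SZ, add(add(SSSZ, Z), add(Z, Z)))))))
  →11  S(S(S(add(add(Z, add(Z, Z)), mul(SZ, add(add(SSSZ, Z), add(Z, Z)))))))
  →12  S(S(S(add(add(Z, Z), mul(SZ, add(add(SSSZ, Z), add(Z, Z)))))))
  →13  S(S(S(add(Z, mul(SZ, add(add(SSSZ, Z), add(Z, Z)))))))
  →14  S(S(S(mul(SZ, add(add(SSSZ, Z), add(Z, Z))))))
  →15  S(S(S(add(add(add(SSSZ, Z), add(Z, Z)), mul(Z, add(add(SSSZ, Z), add(Z, Z)))))))
  →16  S(S(S(add(add(S(add(SSZ, Z)), add(Z, Z)), mul(Z, add(add(SSSZ, Z), add(Z, Z)))))))
  →17  S(S(S(add(S(add(add(SSZ, Z), add(Z, Z))), mul(Z, add(add(SSSZ, Z), add(Z, Z)))))))
  →18  S(S(S(S(add(add(add(SSZ, Z), add(Z, Z)), mul(Z, add(add(SSSZ, Z), add(Z, Z))))))))
  →19  S(S(S(S(add(add(S(add(SZ, Z)), add(Z, Z)), mul(Z, add(add(SSSZ, Z), add(Z, Z))))))))
  →20  S(S(S(S(add(S(add(add(SZ, Z), add(Z, Z))), mul(Z, add(add(SSSZ, Z), add(Z, Z))))))))
  →21  S(S(S(S(S(add(add(add(SZ, Z), add(Z, Z)), mul(Z, add(add(SSSZ, Z), add(Z, Z)))))))))
  →22  S(S(S(S(S(add(add(S(add(Z, Z)), add(Z, Z)), mul(Z, add(add(SSSZ, Z), add(Z, Z)))))))))
  →23  S(S(S(S(S(add(S(add(add(Z, Z), add(Z, Z))), mul(Z, add(add(SSSZ, Z), add(Z, Z)))))))))
  →24  S(S(S(S(S(S(add(add(add(Z, Z), add(Z, Z)), mul(Z, add(add(SSSZ, Z), add(Z, Z))))))))))
  →25  S(S(S(S(S(S(add(add(Z, add(Z, Z)), mul(Z, add(add(SSSZ, Z), add(Z, Z))))))))))
  →26  S(S(S(S(S(S(add(add(Z, Z), mul(Z, add(add(SSSZ, Z), add(Z, Z))))))))))
  →27  S(S(S(S(S(S(add(Z, mul(Z, add(add(SSSZ, Z), add(Z, Z))))))))))
  →28  S(S(S(S(S(S(mul(Z, add(add(SSSZ, Z), add(Z, Z)))))))))
  →29  S^6(Z)

Answer: SAME — A ⇓ S^6(Z), B ⇓ S^6(Z)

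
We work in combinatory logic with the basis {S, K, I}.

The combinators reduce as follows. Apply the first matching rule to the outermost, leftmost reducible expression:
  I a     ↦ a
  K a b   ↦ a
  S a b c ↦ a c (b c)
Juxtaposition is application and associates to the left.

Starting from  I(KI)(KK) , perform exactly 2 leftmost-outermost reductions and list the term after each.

Answer: after 2 steps: I

Derivation:
  start: I(KI)(KK)
  [1] KI(KK)
  [2] I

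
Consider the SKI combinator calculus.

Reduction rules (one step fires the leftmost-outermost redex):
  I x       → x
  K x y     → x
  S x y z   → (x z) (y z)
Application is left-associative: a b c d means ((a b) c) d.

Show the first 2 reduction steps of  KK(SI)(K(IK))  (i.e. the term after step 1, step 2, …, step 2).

Answer: after 2 steps: K(KK)

Working:
  start: KK(SI)(K(IK))
  step 1: K(K(IK))
  step 2: K(KK)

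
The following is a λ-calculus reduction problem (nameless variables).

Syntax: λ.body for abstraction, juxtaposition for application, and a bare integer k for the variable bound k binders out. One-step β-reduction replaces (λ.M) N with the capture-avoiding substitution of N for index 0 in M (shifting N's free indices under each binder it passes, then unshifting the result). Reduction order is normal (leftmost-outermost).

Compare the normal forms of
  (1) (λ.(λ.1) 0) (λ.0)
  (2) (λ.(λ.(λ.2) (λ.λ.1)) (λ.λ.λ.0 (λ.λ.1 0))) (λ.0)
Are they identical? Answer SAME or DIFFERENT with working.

Term A:
  start: (λ.(λ.1) 0) (λ.0)
  step 1: (λ.λ.0) (λ.0)
  step 2: λ.0

Term B:
  start: (λ.(λ.(λ.2) (λ.λ.1)) (λ.λ.λ.0 (λ.λ.1 0))) (λ.0)
  step 1: (λ.(λ.λ.0) (λ.λ.1)) (λ.λ.λ.0 (λ.λ.1 0))
  step 2: (λ.λ.0) (λ.λ.1)
  step 3: λ.0

Answer: SAME — A ⇓ λ.0, B ⇓ λ.0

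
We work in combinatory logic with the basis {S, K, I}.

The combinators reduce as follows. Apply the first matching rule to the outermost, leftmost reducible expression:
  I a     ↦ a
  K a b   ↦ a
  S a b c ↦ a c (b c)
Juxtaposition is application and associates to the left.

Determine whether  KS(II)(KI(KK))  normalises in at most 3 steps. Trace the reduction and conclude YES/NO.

Answer: YES — reaches normal form SI in 2 ≤ 3 steps

Working:
  start: KS(II)(KI(KK))
  [1] S(KI(KK))
  [2] SI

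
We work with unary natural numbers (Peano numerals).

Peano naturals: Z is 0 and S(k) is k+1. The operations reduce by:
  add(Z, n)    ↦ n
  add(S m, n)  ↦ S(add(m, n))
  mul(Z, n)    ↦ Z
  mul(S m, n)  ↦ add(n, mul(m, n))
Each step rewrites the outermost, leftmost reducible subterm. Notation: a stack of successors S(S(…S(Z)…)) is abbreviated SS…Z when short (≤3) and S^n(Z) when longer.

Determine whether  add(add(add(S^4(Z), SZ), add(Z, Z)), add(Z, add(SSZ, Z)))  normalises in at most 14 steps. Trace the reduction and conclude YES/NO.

  start: add(add(add(S^4(Z), SZ), add(Z, Z)), add(Z, add(SSZ, Z)))
  [1] add(add(S(add(SSSZ, SZ)), add(Z, Z)), add(Z, add(SSZ, Z)))
  [2] add(S(add(add(SSSZ, SZ), add(Z, Z))), add(Z, add(SSZ, Z)))
  [3] S(add(add(add(SSSZ, SZ), add(Z, Z)), add(Z, add(SSZ, Z))))
  [4] S(add(add(S(add(SSZ, SZ)), add(Z, Z)), add(Z, add(SSZ, Z))))
  [5] S(add(S(add(add(SSZ, SZ), add(Z, Z))), add(Z, add(SSZ, Z))))
  [6] S(S(add(add(add(SSZ, SZ), add(Z, Z)), add(Z, add(SSZ, Z)))))
  [7] S(S(add(add(S(add(SZ, SZ)), add(Z, Z)), add(Z, add(SSZ, Z)))))
  [8] S(S(add(S(add(add(SZ, SZ), add(Z, Z))), add(Z, add(SSZ, Z)))))
  [9] S(S(S(add(add(add(SZ, SZ), add(Z, Z)), add(Z, add(SSZ, Z))))))
  [10] S(S(S(add(add(S(add(Z, SZ)), add(Z, Z)), add(Z, add(SSZ, Z))))))
  [11] S(S(S(add(S(add(add(Z, SZ), add(Z, Z))), add(Z, add(SSZ, Z))))))
  [12] S(S(S(S(add(add(add(Z, SZ), add(Z, Z)), add(Z, add(SSZ, Z)))))))
  [13] S(S(S(S(add(add(SZ, add(Z, Z)), add(Z, add(SSZ, Z)))))))
  [14] S(S(S(S(add(S(add(Z, add(Z, Z))), add(Z, add(SSZ, Z)))))))

Answer: NO — after 14 steps the term is S(S(S(S(add(S(add(Z, add(Z, Z))), add(Z, add(SSZ, Z))))))), not yet normal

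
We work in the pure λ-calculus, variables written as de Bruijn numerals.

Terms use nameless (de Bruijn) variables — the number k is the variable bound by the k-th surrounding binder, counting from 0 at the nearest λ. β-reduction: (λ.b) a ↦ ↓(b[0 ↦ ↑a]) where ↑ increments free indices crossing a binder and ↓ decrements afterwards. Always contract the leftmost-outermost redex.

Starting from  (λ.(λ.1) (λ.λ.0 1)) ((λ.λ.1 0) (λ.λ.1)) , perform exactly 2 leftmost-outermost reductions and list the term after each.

  start: (λ.(λ.1) (λ.λ.0 1)) ((λ.λ.1 0) (λ.λ.1))
  →1  (λ.(λ.λ.1 0) (λ.λ.1)) (λ.λ.0 1)
  →2  (λ.λ.1 0) (λ.λ.1)

Answer: after 2 steps: (λ.λ.1 0) (λ.λ.1)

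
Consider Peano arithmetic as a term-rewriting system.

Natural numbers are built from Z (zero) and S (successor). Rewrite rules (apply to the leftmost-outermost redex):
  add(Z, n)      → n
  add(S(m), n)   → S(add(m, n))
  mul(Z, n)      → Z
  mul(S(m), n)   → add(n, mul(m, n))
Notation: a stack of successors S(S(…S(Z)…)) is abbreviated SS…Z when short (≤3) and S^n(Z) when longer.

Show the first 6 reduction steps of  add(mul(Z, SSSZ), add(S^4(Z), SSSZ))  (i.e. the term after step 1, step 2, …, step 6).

  start: add(mul(Z, SSSZ), add(S^4(Z), SSSZ))
  step 1: add(Z, add(S^4(Z), SSSZ))
  step 2: add(S^4(Z), SSSZ)
  step 3: S(add(SSSZ, SSSZ))
  step 4: S(S(add(SSZ, SSSZ)))
  step 5: S(S(S(add(SZ, SSSZ))))
  step 6: S(S(S(S(add(Z, SSSZ)))))

Answer: after 6 steps: S(S(S(S(add(Z, SSSZ)))))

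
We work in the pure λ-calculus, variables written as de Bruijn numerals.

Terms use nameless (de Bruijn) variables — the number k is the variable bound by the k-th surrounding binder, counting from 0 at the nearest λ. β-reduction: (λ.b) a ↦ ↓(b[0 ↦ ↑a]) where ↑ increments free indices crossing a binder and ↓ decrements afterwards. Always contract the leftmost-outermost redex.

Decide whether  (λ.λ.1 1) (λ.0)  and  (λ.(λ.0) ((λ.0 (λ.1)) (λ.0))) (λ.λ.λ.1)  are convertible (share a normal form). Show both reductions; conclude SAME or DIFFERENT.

Answer: SAME — A ⇓ λ.λ.0, B ⇓ λ.λ.0

Working:
Term A:
  start: (λ.λ.1 1) (λ.0)
  [1] λ.(λ.0) (λ.0)
  [2] λ.λ.0

Term B:
  start: (λ.(λ.0) ((λ.0 (λ.1)) (λ.0))) (λ.λ.λ.1)
  [1] (λ.0) ((λ.0 (λ.1)) (λ.0))
  [2] (λ.0 (λ.1)) (λ.0)
  [3] (λ.0) (λ.λ.0)
  [4] λ.λ.0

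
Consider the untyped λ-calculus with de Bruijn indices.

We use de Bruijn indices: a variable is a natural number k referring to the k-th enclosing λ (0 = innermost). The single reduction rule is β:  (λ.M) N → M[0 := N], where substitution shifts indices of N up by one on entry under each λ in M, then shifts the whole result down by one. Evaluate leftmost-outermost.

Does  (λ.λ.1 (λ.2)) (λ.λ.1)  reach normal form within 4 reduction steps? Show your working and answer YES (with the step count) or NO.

Answer: YES — reaches normal form λ.λ.λ.λ.λ.1 in 2 ≤ 4 steps

Reduction:
  start: (λ.λ.1 (λ.2)) (λ.λ.1)
  →1  λ.(λ.λ.1) (λ.λ.λ.1)
  →2  λ.λ.λ.λ.λ.1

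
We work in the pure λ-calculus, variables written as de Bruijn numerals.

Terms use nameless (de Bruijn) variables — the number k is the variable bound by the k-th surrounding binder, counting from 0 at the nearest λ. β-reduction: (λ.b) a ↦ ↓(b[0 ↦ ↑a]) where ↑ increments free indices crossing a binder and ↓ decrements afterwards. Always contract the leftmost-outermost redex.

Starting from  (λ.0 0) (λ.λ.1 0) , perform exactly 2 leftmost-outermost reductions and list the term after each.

Answer: after 2 steps: λ.(λ.λ.1 0) 0

Working:
  start: (λ.0 0) (λ.λ.1 0)
  [1] (λ.λ.1 0) (λ.λ.1 0)
  [2] λ.(λ.λ.1 0) 0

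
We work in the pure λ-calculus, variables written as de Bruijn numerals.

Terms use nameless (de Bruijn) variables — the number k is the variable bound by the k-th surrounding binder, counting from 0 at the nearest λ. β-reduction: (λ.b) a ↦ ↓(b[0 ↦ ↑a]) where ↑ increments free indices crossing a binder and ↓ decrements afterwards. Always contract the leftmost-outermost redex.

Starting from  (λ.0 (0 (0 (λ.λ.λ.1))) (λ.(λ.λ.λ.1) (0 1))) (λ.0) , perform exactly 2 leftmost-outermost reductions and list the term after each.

  start: (λ.0 (0 (0 (λ.λ.λ.1))) (λ.(λ.λ.λ.1) (0 1))) (λ.0)
  [1] (λ.0) ((λ.0) ((λ.0) (λ.λ.λ.1))) (λ.(λ.λ.λ.1) (0 (λ.0)))
  [2] (λ.0) ((λ.0) (λ.λ.λ.1)) (λ.(λ.λ.λ.1) (0 (λ.0)))

Answer: after 2 steps: (λ.0) ((λ.0) (λ.λ.λ.1)) (λ.(λ.λ.λ.1) (0 (λ.0)))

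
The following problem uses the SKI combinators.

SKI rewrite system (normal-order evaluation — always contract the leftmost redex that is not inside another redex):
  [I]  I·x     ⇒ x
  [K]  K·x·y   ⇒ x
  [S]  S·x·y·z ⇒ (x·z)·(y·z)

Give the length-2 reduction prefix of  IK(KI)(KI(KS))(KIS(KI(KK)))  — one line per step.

Answer: after 2 steps: KI(KIS(KI(KK)))

Working:
  start: IK(KI)(KI(KS))(KIS(KI(KK)))
  step 1: K(KI)(KI(KS))(KIS(KI(KK)))
  step 2: KI(KIS(KI(KK)))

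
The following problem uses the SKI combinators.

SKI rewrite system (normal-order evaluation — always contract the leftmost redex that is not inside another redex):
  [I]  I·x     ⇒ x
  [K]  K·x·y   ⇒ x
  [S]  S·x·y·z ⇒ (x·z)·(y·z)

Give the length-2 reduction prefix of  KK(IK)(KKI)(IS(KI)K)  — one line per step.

  start: KK(IK)(KKI)(IS(KI)K)
  [1] K(KKI)(IS(KI)K)
  [2] KKI

Answer: after 2 steps: KKI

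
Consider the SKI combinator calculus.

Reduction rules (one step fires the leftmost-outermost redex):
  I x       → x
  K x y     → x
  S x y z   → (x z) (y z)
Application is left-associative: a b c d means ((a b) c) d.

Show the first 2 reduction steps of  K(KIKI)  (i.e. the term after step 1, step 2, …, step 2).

Answer: after 2 steps: KI

Derivation:
  start: K(KIKI)
  step 1: K(II)
  step 2: KI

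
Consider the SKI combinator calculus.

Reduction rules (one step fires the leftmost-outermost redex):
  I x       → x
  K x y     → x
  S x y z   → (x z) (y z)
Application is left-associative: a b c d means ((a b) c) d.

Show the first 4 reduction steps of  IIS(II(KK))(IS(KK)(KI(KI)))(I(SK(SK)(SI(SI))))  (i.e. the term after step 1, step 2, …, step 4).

Answer: after 4 steps: I(KK)(I(SK(SK)(SI(SI))))(IS(KK)(KI(KI))(I(SK(SK)(SI(SI)))))

Reduction:
  start: IIS(II(KK))(IS(KK)(KI(KI)))(I(SK(SK)(SI(SI))))
  →1  IS(II(KK))(IS(KK)(KI(KI)))(I(SK(SK)(SI(SI))))
  →2  S(II(KK))(IS(KK)(KI(KI)))(I(SK(SK)(SI(SI))))
  →3  II(KK)(I(SK(SK)(SI(SI))))(IS(KK)(KI(KI))(I(SK(SK)(SI(SI)))))
  →4  I(KK)(I(SK(SK)(SI(SI))))(IS(KK)(KI(KI))(I(SK(SK)(SI(SI)))))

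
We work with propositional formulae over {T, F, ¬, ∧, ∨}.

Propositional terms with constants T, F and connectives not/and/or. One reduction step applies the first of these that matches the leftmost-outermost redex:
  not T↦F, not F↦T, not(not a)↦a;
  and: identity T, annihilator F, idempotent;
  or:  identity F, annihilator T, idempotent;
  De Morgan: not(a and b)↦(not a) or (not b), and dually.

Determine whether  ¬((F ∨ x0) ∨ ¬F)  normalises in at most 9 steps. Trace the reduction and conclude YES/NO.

  start: ¬((F ∨ x0) ∨ ¬F)
  step 1: ¬(F ∨ x0) ∧ ¬¬F
  step 2: (¬F ∧ ¬x0) ∧ ¬¬F
  step 3: (T ∧ ¬x0) ∧ ¬¬F
  step 4: ¬x0 ∧ ¬¬F
  step 5: ¬x0 ∧ F
  step 6: F

Answer: YES — reaches normal form F in 6 ≤ 9 steps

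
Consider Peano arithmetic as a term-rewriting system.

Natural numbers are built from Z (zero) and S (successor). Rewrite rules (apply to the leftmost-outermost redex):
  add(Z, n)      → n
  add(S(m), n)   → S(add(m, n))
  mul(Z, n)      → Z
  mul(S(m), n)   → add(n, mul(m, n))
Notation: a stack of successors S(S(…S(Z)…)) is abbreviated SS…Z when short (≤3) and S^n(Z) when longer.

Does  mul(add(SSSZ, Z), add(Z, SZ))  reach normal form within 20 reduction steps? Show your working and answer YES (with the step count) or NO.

Answer: YES — reaches normal form SSSZ in 17 ≤ 20 steps

Derivation:
  start: mul(add(SSSZ, Z), add(Z, SZ))
  →1  mul(S(add(SSZ, Z)), add(Z, SZ))
  →2  add(add(Z, SZ), mul(add(SSZ, Z), add(Z, SZ)))
  →3  add(SZ, mul(add(SSZ, Z), add(Z, SZ)))
  →4  S(add(Z, mul(add(SSZ, Z), add(Z, SZ))))
  →5  S(mul(add(SSZ, Z), add(Z, SZ)))
  →6  S(mul(S(add(SZ, Z)), add(Z, SZ)))
  →7  S(add(add(Z, SZ), mul(add(SZ, Z), add(Z, SZ))))
  →8  S(add(SZ, mul(add(SZ, Z), add(Z, SZ))))
  →9  S(S(add(Z, mul(add(SZ, Z), add(Z, SZ)))))
  →10  S(S(mul(add(SZ, Z), add(Z, SZ))))
  →11  S(S(mul(S(add(Z, Z)), add(Z, SZ))))
  →12  S(S(add(add(Z, SZ), mul(add(Z, Z), add(Z, SZ)))))
  →13  S(S(add(SZ, mul(add(Z, Z), add(Z, SZ)))))
  →14  S(S(S(add(Z, mul(add(Z, Z), add(Z, SZ))))))
  →15  S(S(S(mul(add(Z, Z), add(Z, SZ)))))
  →16  S(S(S(mul(Z, add(Z, SZ)))))
  →17  SSSZ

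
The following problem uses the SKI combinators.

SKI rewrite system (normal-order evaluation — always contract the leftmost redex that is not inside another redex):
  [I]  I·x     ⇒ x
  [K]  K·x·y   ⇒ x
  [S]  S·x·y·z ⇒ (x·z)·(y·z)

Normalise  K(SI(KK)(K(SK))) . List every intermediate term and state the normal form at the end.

Answer: normal form = K(SK)  (in 3 steps)

Reduction:
  start: K(SI(KK)(K(SK)))
  step 1: K(I(K(SK))(KK(K(SK))))
  step 2: K(K(SK)(KK(K(SK))))
  step 3: K(SK)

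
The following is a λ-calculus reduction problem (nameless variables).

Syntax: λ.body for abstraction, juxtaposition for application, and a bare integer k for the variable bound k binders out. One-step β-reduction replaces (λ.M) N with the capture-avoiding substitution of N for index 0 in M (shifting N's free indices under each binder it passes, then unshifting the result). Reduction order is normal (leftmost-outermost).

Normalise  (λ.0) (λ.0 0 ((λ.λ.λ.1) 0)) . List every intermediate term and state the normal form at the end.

Answer: normal form = λ.0 0 (λ.λ.1)  (in 2 steps)

Working:
  start: (λ.0) (λ.0 0 ((λ.λ.λ.1) 0))
  →1  λ.0 0 ((λ.λ.λ.1) 0)
  →2  λ.0 0 (λ.λ.1)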